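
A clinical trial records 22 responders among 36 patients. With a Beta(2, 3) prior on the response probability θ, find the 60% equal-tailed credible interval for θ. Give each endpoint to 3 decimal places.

[0.521, 0.651]

Posterior: Beta(2+22, 3+14) = Beta(24, 17).
Equal-tailed 60% interval: the 0.2 and 0.8 quantiles of Beta(24, 17).
Posterior mean ≈ 0.585, SD ≈ 0.076; a Normal approximation gives roughly [0.521, 0.649].
Exact: F⁻¹(0.2) = 0.521; F⁻¹(0.8) = 0.651.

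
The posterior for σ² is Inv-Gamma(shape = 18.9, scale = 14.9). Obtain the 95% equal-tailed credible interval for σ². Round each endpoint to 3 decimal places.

[0.526, 1.311]

Inverse-Gamma(18.9, 14.9) quantiles: F⁻¹(0.025) and F⁻¹(0.975).
Equivalently, 1/σ² ~ Gamma(18.9, rate = 14.9); invert its 0.975 and 0.025 quantiles.
Posterior mean ≈ 0.832, SD ≈ 0.202; a Normal approximation gives roughly [0.436, 1.229].
Exact: lower = 0.526; upper = 1.311.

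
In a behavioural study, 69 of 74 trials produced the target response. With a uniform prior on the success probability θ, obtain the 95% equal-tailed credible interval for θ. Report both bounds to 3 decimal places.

Posterior: Beta(1+69, 1+5) = Beta(70, 6).
Equal-tailed 95% interval: the 0.025 and 0.975 quantiles of Beta(70, 6).
Posterior mean ≈ 0.921, SD ≈ 0.031; a Normal approximation gives roughly [0.861, 0.981].
Exact: F⁻¹(0.025) = 0.851; F⁻¹(0.975) = 0.970.

[0.851, 0.970]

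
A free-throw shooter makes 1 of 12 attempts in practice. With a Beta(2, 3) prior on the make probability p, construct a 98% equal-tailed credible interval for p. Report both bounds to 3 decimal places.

[0.029, 0.430]

Posterior: Beta(2+1, 3+11) = Beta(3, 14).
Equal-tailed 98% interval: the 0.01 and 0.99 quantiles of Beta(3, 14).
Posterior mean ≈ 0.176, SD ≈ 0.090; a Normal approximation gives roughly [-0.033, 0.386].
Exact: F⁻¹(0.01) = 0.029; F⁻¹(0.99) = 0.430.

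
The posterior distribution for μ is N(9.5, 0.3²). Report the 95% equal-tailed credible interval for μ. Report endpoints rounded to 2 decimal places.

[8.91, 10.09]

The posterior is symmetric, so the 95% equal-tailed interval is μ = 9.5 ± z·0.3 with z = 1.960.
Half-width: 1.960 × 0.3 = 0.59.
9.5 − 0.59 = 8.91; 9.5 + 0.59 = 10.09.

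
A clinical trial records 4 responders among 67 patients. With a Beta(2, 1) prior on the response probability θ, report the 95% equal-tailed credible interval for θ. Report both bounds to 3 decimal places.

Posterior: Beta(2+4, 1+63) = Beta(6, 64).
Equal-tailed 95% interval: the 0.025 and 0.975 quantiles of Beta(6, 64).
Posterior mean ≈ 0.086, SD ≈ 0.033; a Normal approximation gives roughly [0.021, 0.151].
Exact: F⁻¹(0.025) = 0.033; F⁻¹(0.975) = 0.161.

[0.033, 0.161]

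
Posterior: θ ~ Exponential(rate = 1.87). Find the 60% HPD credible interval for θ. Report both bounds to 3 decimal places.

The exponential density is strictly decreasing on [0, ∞), so the HPD interval is anchored at 0: [0, q] with P(θ ≤ q) = 0.60.
q = −ln(1 − 0.60) / 1.87 = 0.9163 / 1.87 = 0.490.

[0.000, 0.490]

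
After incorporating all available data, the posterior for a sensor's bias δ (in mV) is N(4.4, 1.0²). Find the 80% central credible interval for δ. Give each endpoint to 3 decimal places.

The posterior is symmetric, so the 80% equal-tailed interval is δ = 4.4 ± z·1.0 with z = 1.282.
Half-width: 1.282 × 1.0 = 1.282.
4.4 − 1.282 = 3.118; 4.4 + 1.282 = 5.682.

[3.118, 5.682]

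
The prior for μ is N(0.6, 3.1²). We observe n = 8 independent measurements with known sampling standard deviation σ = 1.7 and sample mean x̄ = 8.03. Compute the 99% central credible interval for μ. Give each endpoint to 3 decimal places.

[6.241, 9.281]

Posterior precision = 1/3.1² + 8/1.7² = 0.1041 + 2.7682 = 2.8722, so posterior SD = 0.5901.
Posterior mean = (0.6/3.1² + 8·8.03/1.7²) / 2.8722 = 7.7608.
Interval: 7.7608 ± 2.576 × 0.5901 → [6.241, 9.281].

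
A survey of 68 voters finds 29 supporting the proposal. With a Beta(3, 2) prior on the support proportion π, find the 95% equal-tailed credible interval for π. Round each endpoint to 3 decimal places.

[0.327, 0.553]

Posterior: Beta(3+29, 2+39) = Beta(32, 41).
Equal-tailed 95% interval: the 0.025 and 0.975 quantiles of Beta(32, 41).
Posterior mean ≈ 0.438, SD ≈ 0.058; a Normal approximation gives roughly [0.325, 0.551].
Exact: F⁻¹(0.025) = 0.327; F⁻¹(0.975) = 0.553.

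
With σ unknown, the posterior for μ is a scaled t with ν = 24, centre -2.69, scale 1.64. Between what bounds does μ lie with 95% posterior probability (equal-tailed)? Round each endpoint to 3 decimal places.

The t_24 distribution is symmetric; the 95% interval is -2.69 ± t·1.64 with t_{0.975,24} = 2.064.
Half-width: 2.064 × 1.64 = 3.385.
-2.69 − 3.385 = -6.075; -2.69 + 3.385 = 0.695.

[-6.075, 0.695]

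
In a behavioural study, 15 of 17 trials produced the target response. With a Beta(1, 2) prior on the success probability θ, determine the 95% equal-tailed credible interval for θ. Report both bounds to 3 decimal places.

Posterior: Beta(1+15, 2+2) = Beta(16, 4).
Equal-tailed 95% interval: the 0.025 and 0.975 quantiles of Beta(16, 4).
Posterior mean ≈ 0.800, SD ≈ 0.087; a Normal approximation gives roughly [0.629, 0.971].
Exact: F⁻¹(0.025) = 0.604; F⁻¹(0.975) = 0.939.

[0.604, 0.939]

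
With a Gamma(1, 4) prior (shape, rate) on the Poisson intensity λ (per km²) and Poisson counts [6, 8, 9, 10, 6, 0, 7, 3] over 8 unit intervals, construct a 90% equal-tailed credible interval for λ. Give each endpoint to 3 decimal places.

[3.247, 5.181]

Posterior: Gamma(1+49, 4+8) = Gamma(50, 12) (shape, rate).
Equal-tailed 90% interval: Gamma(50, 12) quantiles at 0.05 and 0.95.
Posterior mean ≈ 4.167, SD ≈ 0.589; a Normal approximation gives roughly [3.197, 5.136].
Exact: lower = 3.247; upper = 5.181.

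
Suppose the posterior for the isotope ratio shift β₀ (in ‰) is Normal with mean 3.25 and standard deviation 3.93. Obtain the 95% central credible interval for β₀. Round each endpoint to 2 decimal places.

[-4.45, 10.95]

The posterior is symmetric, so the 95% equal-tailed interval is β₀ = 3.25 ± z·3.93 with z = 1.960.
Half-width: 1.960 × 3.93 = 7.70.
3.25 − 7.70 = -4.45; 3.25 + 7.70 = 10.95.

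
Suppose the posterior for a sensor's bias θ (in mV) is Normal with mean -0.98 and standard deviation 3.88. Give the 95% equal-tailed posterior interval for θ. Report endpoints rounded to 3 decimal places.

The posterior is symmetric, so the 95% equal-tailed interval is θ = -0.98 ± z·3.88 with z = 1.960.
Half-width: 1.960 × 3.88 = 7.605.
-0.98 − 7.605 = -8.585; -0.98 + 7.605 = 6.625.

[-8.585, 6.625]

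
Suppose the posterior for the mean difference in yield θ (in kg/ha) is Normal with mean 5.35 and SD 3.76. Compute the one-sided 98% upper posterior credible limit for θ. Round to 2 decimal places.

13.07

Need U with P(θ ≤ U) = 0.98: U = 5.35 + z_{0.02}·3.76.
z = 2.054; U = 5.35 + 2.054 × 3.76 = 13.07.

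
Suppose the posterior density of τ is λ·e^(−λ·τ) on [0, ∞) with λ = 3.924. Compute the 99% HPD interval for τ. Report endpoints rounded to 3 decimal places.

The exponential density is strictly decreasing on [0, ∞), so the HPD interval is anchored at 0: [0, q] with P(τ ≤ q) = 0.99.
q = −ln(1 − 0.99) / 3.924 = 4.6052 / 3.924 = 1.174.

[0.000, 1.174]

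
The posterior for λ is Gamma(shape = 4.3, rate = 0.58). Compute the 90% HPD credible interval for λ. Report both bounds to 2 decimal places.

[1.90, 12.71]

The posterior is unimodal and skewed, so the HPD interval has equal density at both endpoints and is the shortest 90% interval.
Solving f(1.90) = f(12.71) with F(12.71) − F(1.90) = 0.90 gives [1.90, 12.71].
For comparison, the equal-tailed interval is [2.66, 14.10]; the HPD is narrower and shifted toward the mode.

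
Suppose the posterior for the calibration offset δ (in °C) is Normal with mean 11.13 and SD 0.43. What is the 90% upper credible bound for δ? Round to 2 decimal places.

11.68

Need U with P(δ ≤ U) = 0.90: U = 11.13 + z_{0.1}·0.43.
z = 1.282; U = 11.13 + 1.282 × 0.43 = 11.68.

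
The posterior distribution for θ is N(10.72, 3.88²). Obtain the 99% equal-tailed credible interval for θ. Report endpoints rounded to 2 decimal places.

[0.73, 20.71]

The posterior is symmetric, so the 99% equal-tailed interval is θ = 10.72 ± z·3.88 with z = 2.576.
Half-width: 2.576 × 3.88 = 9.99.
10.72 − 9.99 = 0.73; 10.72 + 9.99 = 20.71.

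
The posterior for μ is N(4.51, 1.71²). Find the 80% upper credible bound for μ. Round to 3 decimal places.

Need U with P(μ ≤ U) = 0.80: U = 4.51 + z_{0.2}·1.71.
z = 0.842; U = 4.51 + 0.842 × 1.71 = 5.949.

5.949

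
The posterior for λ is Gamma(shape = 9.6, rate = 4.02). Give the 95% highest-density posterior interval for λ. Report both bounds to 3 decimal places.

[1.001, 3.924]

The posterior is unimodal and skewed, so the HPD interval has equal density at both endpoints and is the shortest 95% interval.
Solving f(1.001) = f(3.924) with F(3.924) − F(1.001) = 0.95 gives [1.001, 3.924].
For comparison, the equal-tailed interval is [1.125, 4.119]; the HPD is narrower and shifted toward the mode.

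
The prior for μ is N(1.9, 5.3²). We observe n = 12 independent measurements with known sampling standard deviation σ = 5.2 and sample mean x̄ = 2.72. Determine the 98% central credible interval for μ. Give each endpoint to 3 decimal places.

[-0.701, 6.019]

Posterior precision = 1/5.3² + 12/5.2² = 0.0356 + 0.4438 = 0.4794, so posterior SD = 1.4443.
Posterior mean = (1.9/5.3² + 12·2.72/5.2²) / 0.4794 = 2.6591.
Interval: 2.6591 ± 2.326 × 1.4443 → [-0.701, 6.019].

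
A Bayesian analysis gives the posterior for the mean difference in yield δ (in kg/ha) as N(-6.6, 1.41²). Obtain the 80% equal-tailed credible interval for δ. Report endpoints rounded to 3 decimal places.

The posterior is symmetric, so the 80% equal-tailed interval is δ = -6.6 ± z·1.41 with z = 1.282.
Half-width: 1.282 × 1.41 = 1.807.
-6.6 − 1.807 = -8.407; -6.6 + 1.807 = -4.793.

[-8.407, -4.793]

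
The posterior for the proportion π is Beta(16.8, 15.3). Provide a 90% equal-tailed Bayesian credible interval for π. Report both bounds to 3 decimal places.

[0.379, 0.666]

Posterior: Beta(16.8, 15.3).
Equal-tailed 90% interval: the 0.05 and 0.95 quantiles of Beta(16.8, 15.3).
Posterior mean ≈ 0.523, SD ≈ 0.087; a Normal approximation gives roughly [0.381, 0.666].
Exact: F⁻¹(0.05) = 0.379; F⁻¹(0.95) = 0.666.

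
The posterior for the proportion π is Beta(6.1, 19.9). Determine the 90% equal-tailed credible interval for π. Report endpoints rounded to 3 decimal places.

[0.113, 0.380]

Posterior: Beta(6.1, 19.9).
Equal-tailed 90% interval: the 0.05 and 0.95 quantiles of Beta(6.1, 19.9).
Posterior mean ≈ 0.235, SD ≈ 0.082; a Normal approximation gives roughly [0.100, 0.369].
Exact: F⁻¹(0.05) = 0.113; F⁻¹(0.95) = 0.380.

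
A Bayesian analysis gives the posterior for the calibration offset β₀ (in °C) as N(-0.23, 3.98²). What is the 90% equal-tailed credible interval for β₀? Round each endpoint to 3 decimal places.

The posterior is symmetric, so the 90% equal-tailed interval is β₀ = -0.23 ± z·3.98 with z = 1.645.
Half-width: 1.645 × 3.98 = 6.547.
-0.23 − 6.547 = -6.777; -0.23 + 6.547 = 6.317.

[-6.777, 6.317]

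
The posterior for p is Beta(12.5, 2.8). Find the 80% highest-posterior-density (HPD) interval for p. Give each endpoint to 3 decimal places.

The posterior is unimodal and skewed, so the HPD interval has equal density at both endpoints and is the shortest 80% interval.
Solving f(0.722) = f(0.953) with F(0.953) − F(0.722) = 0.80 gives [0.722, 0.953].
For comparison, the equal-tailed interval is [0.685, 0.929]; the HPD is narrower and shifted toward the mode.

[0.722, 0.953]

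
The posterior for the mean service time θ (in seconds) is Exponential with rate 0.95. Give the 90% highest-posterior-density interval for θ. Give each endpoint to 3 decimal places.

The exponential density is strictly decreasing on [0, ∞), so the HPD interval is anchored at 0: [0, q] with P(θ ≤ q) = 0.90.
q = −ln(1 − 0.90) / 0.95 = 2.3026 / 0.95 = 2.424.

[0.000, 2.424]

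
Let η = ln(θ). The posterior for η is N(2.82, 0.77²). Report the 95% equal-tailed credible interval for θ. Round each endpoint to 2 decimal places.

[3.71, 75.88]

On the log scale the 95% interval is 2.82 ± 1.960 × 0.77 = [1.3108, 4.3292].
Exponentiate: [e^1.3108, e^4.3292] = [3.71, 75.88].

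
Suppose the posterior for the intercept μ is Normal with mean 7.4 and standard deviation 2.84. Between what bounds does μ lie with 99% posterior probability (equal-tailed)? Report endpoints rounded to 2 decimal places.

The posterior is symmetric, so the 99% equal-tailed interval is μ = 7.4 ± z·2.84 with z = 2.576.
Half-width: 2.576 × 2.84 = 7.32.
7.4 − 7.32 = 0.08; 7.4 + 7.32 = 14.72.

[0.08, 14.72]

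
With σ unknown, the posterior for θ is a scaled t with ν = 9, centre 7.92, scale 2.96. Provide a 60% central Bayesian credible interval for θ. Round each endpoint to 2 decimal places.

The t_9 distribution is symmetric; the 60% interval is 7.92 ± t·2.96 with t_{0.8,9} = 0.883.
Half-width: 0.883 × 2.96 = 2.61.
7.92 − 2.61 = 5.31; 7.92 + 2.61 = 10.53.

[5.31, 10.53]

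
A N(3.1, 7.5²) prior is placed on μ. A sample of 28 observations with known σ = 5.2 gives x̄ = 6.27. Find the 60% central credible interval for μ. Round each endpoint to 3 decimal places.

[5.396, 7.037]

Posterior precision = 1/7.5² + 28/5.2² = 0.0178 + 1.0355 = 1.0533, so posterior SD = 0.9744.
Posterior mean = (3.1/7.5² + 28·6.27/5.2²) / 1.0533 = 6.2165.
Interval: 6.2165 ± 0.842 × 0.9744 → [5.396, 7.037].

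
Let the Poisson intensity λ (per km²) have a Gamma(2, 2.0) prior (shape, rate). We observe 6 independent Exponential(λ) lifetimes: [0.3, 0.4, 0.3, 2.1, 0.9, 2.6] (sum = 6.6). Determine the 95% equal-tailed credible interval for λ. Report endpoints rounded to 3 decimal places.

[0.402, 1.677]

Posterior: Gamma(2+6, 2.0+6.6) = Gamma(8, 8.6) (shape, rate).
Equal-tailed 95% interval: Gamma(8, 8.6) quantiles at 0.025 and 0.975.
Posterior mean ≈ 0.930, SD ≈ 0.329; a Normal approximation gives roughly [0.286, 1.575].
Exact: lower = 0.402; upper = 1.677.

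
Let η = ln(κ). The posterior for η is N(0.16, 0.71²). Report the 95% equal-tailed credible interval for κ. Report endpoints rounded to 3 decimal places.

On the log scale the 95% interval is 0.16 ± 1.960 × 0.71 = [-1.2316, 1.5516].
Exponentiate: [e^-1.2316, e^1.5516] = [0.292, 4.719].

[0.292, 4.719]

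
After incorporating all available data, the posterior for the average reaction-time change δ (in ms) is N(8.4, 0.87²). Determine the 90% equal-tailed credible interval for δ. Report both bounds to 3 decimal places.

[6.969, 9.831]

The posterior is symmetric, so the 90% equal-tailed interval is δ = 8.4 ± z·0.87 with z = 1.645.
Half-width: 1.645 × 0.87 = 1.431.
8.4 − 1.431 = 6.969; 8.4 + 1.431 = 9.831.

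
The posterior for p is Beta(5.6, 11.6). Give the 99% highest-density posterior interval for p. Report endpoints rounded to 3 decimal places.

The posterior is unimodal and skewed, so the HPD interval has equal density at both endpoints and is the shortest 99% interval.
Solving f(0.083) = f(0.615) with F(0.615) − F(0.083) = 0.99 gives [0.083, 0.615].
For comparison, the equal-tailed interval is [0.093, 0.630]; the HPD is narrower and shifted toward the mode.

[0.083, 0.615]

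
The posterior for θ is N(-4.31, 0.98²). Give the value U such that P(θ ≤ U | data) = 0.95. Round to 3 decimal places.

-2.698

Need U with P(θ ≤ U) = 0.95: U = -4.31 + z_{0.05}·0.98.
z = 1.645; U = -4.31 + 1.645 × 0.98 = -2.698.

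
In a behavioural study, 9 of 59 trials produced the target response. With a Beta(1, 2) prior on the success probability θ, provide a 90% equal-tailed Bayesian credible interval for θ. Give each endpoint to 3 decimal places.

[0.092, 0.243]

Posterior: Beta(1+9, 2+50) = Beta(10, 52).
Equal-tailed 90% interval: the 0.05 and 0.95 quantiles of Beta(10, 52).
Posterior mean ≈ 0.161, SD ≈ 0.046; a Normal approximation gives roughly [0.085, 0.238].
Exact: F⁻¹(0.05) = 0.092; F⁻¹(0.95) = 0.243.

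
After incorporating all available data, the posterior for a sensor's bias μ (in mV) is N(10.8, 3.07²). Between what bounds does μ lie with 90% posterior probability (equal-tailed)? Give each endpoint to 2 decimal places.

[5.75, 15.85]

The posterior is symmetric, so the 90% equal-tailed interval is μ = 10.8 ± z·3.07 with z = 1.645.
Half-width: 1.645 × 3.07 = 5.05.
10.8 − 5.05 = 5.75; 10.8 + 5.05 = 15.85.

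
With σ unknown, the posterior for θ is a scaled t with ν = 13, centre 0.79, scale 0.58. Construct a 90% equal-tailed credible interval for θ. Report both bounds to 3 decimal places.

[-0.237, 1.817]

The t_13 distribution is symmetric; the 90% interval is 0.79 ± t·0.58 with t_{0.95,13} = 1.771.
Half-width: 1.771 × 0.58 = 1.027.
0.79 − 1.027 = -0.237; 0.79 + 1.027 = 1.817.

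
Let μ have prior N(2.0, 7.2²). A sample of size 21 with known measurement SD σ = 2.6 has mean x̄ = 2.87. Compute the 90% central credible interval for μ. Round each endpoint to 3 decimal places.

[1.934, 3.795]

Posterior precision = 1/7.2² + 21/2.6² = 0.0193 + 3.1065 = 3.1258, so posterior SD = 0.5656.
Posterior mean = (2.0/7.2² + 21·2.87/2.6²) / 3.1258 = 2.8646.
Interval: 2.8646 ± 1.645 × 0.5656 → [1.934, 3.795].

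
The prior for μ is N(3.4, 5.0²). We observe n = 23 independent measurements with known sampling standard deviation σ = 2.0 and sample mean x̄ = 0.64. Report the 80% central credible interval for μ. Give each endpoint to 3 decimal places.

Posterior precision = 1/5.0² + 23/2.0² = 0.0400 + 5.7500 = 5.7900, so posterior SD = 0.4156.
Posterior mean = (3.4/5.0² + 23·0.64/2.0²) / 5.7900 = 0.6591.
Interval: 0.6591 ± 1.282 × 0.4156 → [0.126, 1.192].

[0.126, 1.192]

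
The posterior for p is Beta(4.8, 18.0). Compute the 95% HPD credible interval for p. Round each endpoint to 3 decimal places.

The posterior is unimodal and skewed, so the HPD interval has equal density at both endpoints and is the shortest 95% interval.
Solving f(0.060) = f(0.375) with F(0.375) − F(0.060) = 0.95 gives [0.060, 0.375].
For comparison, the equal-tailed interval is [0.073, 0.395]; the HPD is narrower and shifted toward the mode.

[0.060, 0.375]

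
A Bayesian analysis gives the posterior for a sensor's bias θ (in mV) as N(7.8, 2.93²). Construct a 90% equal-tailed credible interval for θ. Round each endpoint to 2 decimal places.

The posterior is symmetric, so the 90% equal-tailed interval is θ = 7.8 ± z·2.93 with z = 1.645.
Half-width: 1.645 × 2.93 = 4.82.
7.8 − 4.82 = 2.98; 7.8 + 4.82 = 12.62.

[2.98, 12.62]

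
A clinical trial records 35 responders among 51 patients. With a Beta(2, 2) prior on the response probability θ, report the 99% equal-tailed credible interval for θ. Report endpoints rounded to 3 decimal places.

Posterior: Beta(2+35, 2+16) = Beta(37, 18).
Equal-tailed 99% interval: the 0.005 and 0.995 quantiles of Beta(37, 18).
Posterior mean ≈ 0.673, SD ≈ 0.063; a Normal approximation gives roughly [0.511, 0.834].
Exact: F⁻¹(0.005) = 0.502; F⁻¹(0.995) = 0.820.

[0.502, 0.820]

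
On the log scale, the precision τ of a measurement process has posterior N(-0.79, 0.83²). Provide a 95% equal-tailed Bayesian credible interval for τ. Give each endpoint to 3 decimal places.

[0.089, 2.309]

On the log scale the 95% interval is -0.79 ± 1.960 × 0.83 = [-2.4168, 0.8368].
Exponentiate: [e^-2.4168, e^0.8368] = [0.089, 2.309].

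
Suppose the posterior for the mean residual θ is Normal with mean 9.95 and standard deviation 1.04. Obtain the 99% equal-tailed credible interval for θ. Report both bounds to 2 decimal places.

[7.27, 12.63]

The posterior is symmetric, so the 99% equal-tailed interval is θ = 9.95 ± z·1.04 with z = 2.576.
Half-width: 2.576 × 1.04 = 2.68.
9.95 − 2.68 = 7.27; 9.95 + 2.68 = 12.63.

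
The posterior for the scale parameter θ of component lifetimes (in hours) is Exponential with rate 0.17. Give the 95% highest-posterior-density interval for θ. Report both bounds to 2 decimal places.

The exponential density is strictly decreasing on [0, ∞), so the HPD interval is anchored at 0: [0, q] with P(θ ≤ q) = 0.95.
q = −ln(1 − 0.95) / 0.17 = 2.9957 / 0.17 = 17.62.

[0.00, 17.62]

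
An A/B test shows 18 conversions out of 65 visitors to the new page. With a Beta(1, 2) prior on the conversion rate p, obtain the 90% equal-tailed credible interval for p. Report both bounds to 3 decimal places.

[0.194, 0.372]

Posterior: Beta(1+18, 2+47) = Beta(19, 49).
Equal-tailed 90% interval: the 0.05 and 0.95 quantiles of Beta(19, 49).
Posterior mean ≈ 0.279, SD ≈ 0.054; a Normal approximation gives roughly [0.191, 0.368].
Exact: F⁻¹(0.05) = 0.194; F⁻¹(0.95) = 0.372.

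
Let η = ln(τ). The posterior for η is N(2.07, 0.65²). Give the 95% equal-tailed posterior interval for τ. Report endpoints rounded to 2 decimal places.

[2.22, 28.33]

On the log scale the 95% interval is 2.07 ± 1.960 × 0.65 = [0.7960, 3.3440].
Exponentiate: [e^0.7960, e^3.3440] = [2.22, 28.33].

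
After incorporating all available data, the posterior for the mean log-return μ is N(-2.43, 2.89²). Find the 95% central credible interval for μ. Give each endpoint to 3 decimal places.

The posterior is symmetric, so the 95% equal-tailed interval is μ = -2.43 ± z·2.89 with z = 1.960.
Half-width: 1.960 × 2.89 = 5.664.
-2.43 − 5.664 = -8.094; -2.43 + 5.664 = 3.234.

[-8.094, 3.234]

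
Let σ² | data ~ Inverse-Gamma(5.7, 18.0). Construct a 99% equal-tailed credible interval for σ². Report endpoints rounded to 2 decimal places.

[1.31, 12.91]

Inverse-Gamma(5.7, 18.0) quantiles: F⁻¹(0.005) and F⁻¹(0.995).
Equivalently, 1/σ² ~ Gamma(5.7, rate = 18.0); invert its 0.995 and 0.005 quantiles.
Posterior mean ≈ 3.83, SD ≈ 1.99; a Normal approximation gives roughly [-1.30, 8.96].
Exact: lower = 1.31; upper = 12.91.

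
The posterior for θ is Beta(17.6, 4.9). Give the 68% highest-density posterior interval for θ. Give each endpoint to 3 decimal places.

[0.717, 0.884]

The posterior is unimodal and skewed, so the HPD interval has equal density at both endpoints and is the shortest 68% interval.
Solving f(0.717) = f(0.884) with F(0.884) − F(0.717) = 0.68 gives [0.717, 0.884].
For comparison, the equal-tailed interval is [0.697, 0.867]; the HPD is narrower and shifted toward the mode.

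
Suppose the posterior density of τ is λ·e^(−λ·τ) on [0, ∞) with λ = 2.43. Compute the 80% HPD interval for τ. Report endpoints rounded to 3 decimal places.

[0.000, 0.662]

The exponential density is strictly decreasing on [0, ∞), so the HPD interval is anchored at 0: [0, q] with P(τ ≤ q) = 0.80.
q = −ln(1 − 0.80) / 2.43 = 1.6094 / 2.43 = 0.662.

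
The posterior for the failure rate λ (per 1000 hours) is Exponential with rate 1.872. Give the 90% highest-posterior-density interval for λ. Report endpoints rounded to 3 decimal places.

[0.000, 1.230]

The exponential density is strictly decreasing on [0, ∞), so the HPD interval is anchored at 0: [0, q] with P(λ ≤ q) = 0.90.
q = −ln(1 − 0.90) / 1.872 = 2.3026 / 1.872 = 1.230.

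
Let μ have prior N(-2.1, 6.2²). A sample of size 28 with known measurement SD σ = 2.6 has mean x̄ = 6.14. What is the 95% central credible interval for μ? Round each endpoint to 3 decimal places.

[5.129, 7.049]

Posterior precision = 1/6.2² + 28/2.6² = 0.0260 + 4.1420 = 4.1680, so posterior SD = 0.4898.
Posterior mean = (-2.1/6.2² + 28·6.14/2.6²) / 4.1680 = 6.0886.
Interval: 6.0886 ± 1.960 × 0.4898 → [5.129, 7.049].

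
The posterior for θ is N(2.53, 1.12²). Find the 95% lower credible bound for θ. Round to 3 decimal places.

Need L with P(θ ≥ L) = 0.95: L = 2.53 − z_{0.05}·1.12.
z = 1.645; L = 2.53 − 1.645 × 1.12 = 0.688.

0.688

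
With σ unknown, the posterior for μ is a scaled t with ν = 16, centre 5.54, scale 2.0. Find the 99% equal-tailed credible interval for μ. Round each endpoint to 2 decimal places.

[-0.30, 11.38]

The t_16 distribution is symmetric; the 99% interval is 5.54 ± t·2.0 with t_{0.995,16} = 2.921.
Half-width: 2.921 × 2.0 = 5.84.
5.54 − 5.84 = -0.30; 5.54 + 5.84 = 11.38.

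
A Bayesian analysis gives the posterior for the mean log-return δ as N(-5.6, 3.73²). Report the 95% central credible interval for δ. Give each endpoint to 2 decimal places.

[-12.91, 1.71]

The posterior is symmetric, so the 95% equal-tailed interval is δ = -5.6 ± z·3.73 with z = 1.960.
Half-width: 1.960 × 3.73 = 7.31.
-5.6 − 7.31 = -12.91; -5.6 + 7.31 = 1.71.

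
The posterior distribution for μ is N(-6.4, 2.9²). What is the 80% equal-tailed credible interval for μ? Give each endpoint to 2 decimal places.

[-10.12, -2.68]

The posterior is symmetric, so the 80% equal-tailed interval is μ = -6.4 ± z·2.9 with z = 1.282.
Half-width: 1.282 × 2.9 = 3.72.
-6.4 − 3.72 = -10.12; -6.4 + 3.72 = -2.68.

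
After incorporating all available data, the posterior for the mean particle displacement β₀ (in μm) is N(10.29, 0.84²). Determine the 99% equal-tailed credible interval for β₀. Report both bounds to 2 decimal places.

The posterior is symmetric, so the 99% equal-tailed interval is β₀ = 10.29 ± z·0.84 with z = 2.576.
Half-width: 2.576 × 0.84 = 2.16.
10.29 − 2.16 = 8.13; 10.29 + 2.16 = 12.45.

[8.13, 12.45]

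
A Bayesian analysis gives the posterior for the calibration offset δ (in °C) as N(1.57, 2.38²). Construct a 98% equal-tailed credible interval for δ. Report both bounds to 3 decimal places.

[-3.967, 7.107]

The posterior is symmetric, so the 98% equal-tailed interval is δ = 1.57 ± z·2.38 with z = 2.326.
Half-width: 2.326 × 2.38 = 5.537.
1.57 − 5.537 = -3.967; 1.57 + 5.537 = 7.107.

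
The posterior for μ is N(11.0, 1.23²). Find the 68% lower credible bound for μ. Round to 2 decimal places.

10.42

Need L with P(μ ≥ L) = 0.68: L = 11.0 − z_{0.32}·1.23.
z = 0.468; L = 11.0 − 0.468 × 1.23 = 10.42.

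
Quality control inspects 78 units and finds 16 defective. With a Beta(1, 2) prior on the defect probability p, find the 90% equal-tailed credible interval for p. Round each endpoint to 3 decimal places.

[0.140, 0.288]

Posterior: Beta(1+16, 2+62) = Beta(17, 64).
Equal-tailed 90% interval: the 0.05 and 0.95 quantiles of Beta(17, 64).
Posterior mean ≈ 0.210, SD ≈ 0.045; a Normal approximation gives roughly [0.136, 0.284].
Exact: F⁻¹(0.05) = 0.140; F⁻¹(0.95) = 0.288.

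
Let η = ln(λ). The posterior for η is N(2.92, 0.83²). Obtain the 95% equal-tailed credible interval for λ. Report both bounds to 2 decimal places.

[3.64, 94.33]

On the log scale the 95% interval is 2.92 ± 1.960 × 0.83 = [1.2932, 4.5468].
Exponentiate: [e^1.2932, e^4.5468] = [3.64, 94.33].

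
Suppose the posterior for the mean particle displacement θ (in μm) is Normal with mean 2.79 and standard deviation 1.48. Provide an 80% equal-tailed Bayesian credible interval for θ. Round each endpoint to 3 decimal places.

[0.893, 4.687]

The posterior is symmetric, so the 80% equal-tailed interval is θ = 2.79 ± z·1.48 with z = 1.282.
Half-width: 1.282 × 1.48 = 1.897.
2.79 − 1.897 = 0.893; 2.79 + 1.897 = 4.687.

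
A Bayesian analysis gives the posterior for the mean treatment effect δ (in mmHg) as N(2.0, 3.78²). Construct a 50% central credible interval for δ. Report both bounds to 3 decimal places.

[-0.550, 4.550]

The posterior is symmetric, so the 50% equal-tailed interval is δ = 2.0 ± z·3.78 with z = 0.674.
Half-width: 0.674 × 3.78 = 2.550.
2.0 − 2.550 = -0.550; 2.0 + 2.550 = 4.550.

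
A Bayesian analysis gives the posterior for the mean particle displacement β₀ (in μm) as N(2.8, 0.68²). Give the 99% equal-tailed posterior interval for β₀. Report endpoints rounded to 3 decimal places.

The posterior is symmetric, so the 99% equal-tailed interval is β₀ = 2.8 ± z·0.68 with z = 2.576.
Half-width: 2.576 × 0.68 = 1.752.
2.8 − 1.752 = 1.048; 2.8 + 1.752 = 4.552.

[1.048, 4.552]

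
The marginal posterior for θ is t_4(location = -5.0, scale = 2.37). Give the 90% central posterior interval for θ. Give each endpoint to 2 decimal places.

[-10.05, 0.05]

The t_4 distribution is symmetric; the 90% interval is -5.0 ± t·2.37 with t_{0.95,4} = 2.132.
Half-width: 2.132 × 2.37 = 5.05.
-5.0 − 5.05 = -10.05; -5.0 + 5.05 = 0.05.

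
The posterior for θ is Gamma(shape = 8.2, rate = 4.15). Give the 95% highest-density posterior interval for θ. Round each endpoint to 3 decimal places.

[0.747, 3.350]

The posterior is unimodal and skewed, so the HPD interval has equal density at both endpoints and is the shortest 95% interval.
Solving f(0.747) = f(3.350) with F(3.350) − F(0.747) = 0.95 gives [0.747, 3.350].
For comparison, the equal-tailed interval is [0.864, 3.540]; the HPD is narrower and shifted toward the mode.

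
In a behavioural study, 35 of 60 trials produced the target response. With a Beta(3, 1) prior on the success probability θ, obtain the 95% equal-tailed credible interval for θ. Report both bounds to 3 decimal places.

Posterior: Beta(3+35, 1+25) = Beta(38, 26).
Equal-tailed 95% interval: the 0.025 and 0.975 quantiles of Beta(38, 26).
Posterior mean ≈ 0.594, SD ≈ 0.061; a Normal approximation gives roughly [0.474, 0.713].
Exact: F⁻¹(0.025) = 0.472; F⁻¹(0.975) = 0.710.

[0.472, 0.710]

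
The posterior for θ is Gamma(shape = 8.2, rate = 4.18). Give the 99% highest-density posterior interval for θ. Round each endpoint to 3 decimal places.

[0.542, 3.974]

The posterior is unimodal and skewed, so the HPD interval has equal density at both endpoints and is the shortest 99% interval.
Solving f(0.542) = f(3.974) with F(3.974) − F(0.542) = 0.99 gives [0.542, 3.974].
For comparison, the equal-tailed interval is [0.641, 4.169]; the HPD is narrower and shifted toward the mode.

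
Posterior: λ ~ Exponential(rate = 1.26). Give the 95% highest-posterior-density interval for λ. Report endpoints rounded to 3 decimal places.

The exponential density is strictly decreasing on [0, ∞), so the HPD interval is anchored at 0: [0, q] with P(λ ≤ q) = 0.95.
q = −ln(1 − 0.95) / 1.26 = 2.9957 / 1.26 = 2.378.

[0.000, 2.378]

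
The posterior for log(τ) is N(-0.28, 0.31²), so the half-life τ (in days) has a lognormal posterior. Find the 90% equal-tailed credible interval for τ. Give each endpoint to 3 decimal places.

[0.454, 1.258]

On the log scale the 90% interval is -0.28 ± 1.645 × 0.31 = [-0.7899, 0.2299].
Exponentiate: [e^-0.7899, e^0.2299] = [0.454, 1.258].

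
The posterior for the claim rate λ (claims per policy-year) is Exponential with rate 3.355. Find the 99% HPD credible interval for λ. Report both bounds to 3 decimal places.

[0.000, 1.373]

The exponential density is strictly decreasing on [0, ∞), so the HPD interval is anchored at 0: [0, q] with P(λ ≤ q) = 0.99.
q = −ln(1 − 0.99) / 3.355 = 4.6052 / 3.355 = 1.373.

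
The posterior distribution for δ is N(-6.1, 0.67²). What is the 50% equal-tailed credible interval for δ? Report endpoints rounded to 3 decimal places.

[-6.552, -5.648]

The posterior is symmetric, so the 50% equal-tailed interval is δ = -6.1 ± z·0.67 with z = 0.674.
Half-width: 0.674 × 0.67 = 0.452.
-6.1 − 0.452 = -6.552; -6.1 + 0.452 = -5.648.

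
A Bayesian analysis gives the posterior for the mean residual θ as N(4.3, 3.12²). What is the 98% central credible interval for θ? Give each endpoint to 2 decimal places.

[-2.96, 11.56]

The posterior is symmetric, so the 98% equal-tailed interval is θ = 4.3 ± z·3.12 with z = 2.326.
Half-width: 2.326 × 3.12 = 7.26.
4.3 − 7.26 = -2.96; 4.3 + 7.26 = 11.56.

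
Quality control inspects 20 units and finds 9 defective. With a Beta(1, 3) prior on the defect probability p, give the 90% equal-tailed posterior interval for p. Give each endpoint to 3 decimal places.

Posterior: Beta(1+9, 3+11) = Beta(10, 14).
Equal-tailed 90% interval: the 0.05 and 0.95 quantiles of Beta(10, 14).
Posterior mean ≈ 0.417, SD ≈ 0.099; a Normal approximation gives roughly [0.254, 0.579].
Exact: F⁻¹(0.05) = 0.258; F⁻¹(0.95) = 0.583.

[0.258, 0.583]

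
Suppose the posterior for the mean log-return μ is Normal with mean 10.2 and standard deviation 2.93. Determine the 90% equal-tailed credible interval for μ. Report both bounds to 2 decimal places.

The posterior is symmetric, so the 90% equal-tailed interval is μ = 10.2 ± z·2.93 with z = 1.645.
Half-width: 1.645 × 2.93 = 4.82.
10.2 − 4.82 = 5.38; 10.2 + 4.82 = 15.02.

[5.38, 15.02]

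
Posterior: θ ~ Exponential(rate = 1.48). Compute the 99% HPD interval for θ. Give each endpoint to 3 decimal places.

[0.000, 3.112]

The exponential density is strictly decreasing on [0, ∞), so the HPD interval is anchored at 0: [0, q] with P(θ ≤ q) = 0.99.
q = −ln(1 − 0.99) / 1.48 = 4.6052 / 1.48 = 3.112.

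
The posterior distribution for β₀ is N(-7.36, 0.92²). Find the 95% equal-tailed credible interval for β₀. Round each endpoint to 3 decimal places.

The posterior is symmetric, so the 95% equal-tailed interval is β₀ = -7.36 ± z·0.92 with z = 1.960.
Half-width: 1.960 × 0.92 = 1.803.
-7.36 − 1.803 = -9.163; -7.36 + 1.803 = -5.557.

[-9.163, -5.557]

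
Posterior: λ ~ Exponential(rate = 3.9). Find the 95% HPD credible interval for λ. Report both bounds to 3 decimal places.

The exponential density is strictly decreasing on [0, ∞), so the HPD interval is anchored at 0: [0, q] with P(λ ≤ q) = 0.95.
q = −ln(1 − 0.95) / 3.9 = 2.9957 / 3.9 = 0.768.

[0.000, 0.768]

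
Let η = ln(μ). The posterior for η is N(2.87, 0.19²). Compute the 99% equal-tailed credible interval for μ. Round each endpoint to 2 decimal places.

[10.81, 28.77]

On the log scale the 99% interval is 2.87 ± 2.576 × 0.19 = [2.3806, 3.3594].
Exponentiate: [e^2.3806, e^3.3594] = [10.81, 28.77].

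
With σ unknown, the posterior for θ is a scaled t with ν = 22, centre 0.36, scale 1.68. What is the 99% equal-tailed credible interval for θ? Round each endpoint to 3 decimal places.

The t_22 distribution is symmetric; the 99% interval is 0.36 ± t·1.68 with t_{0.995,22} = 2.819.
Half-width: 2.819 × 1.68 = 4.736.
0.36 − 4.736 = -4.376; 0.36 + 4.736 = 5.096.

[-4.376, 5.096]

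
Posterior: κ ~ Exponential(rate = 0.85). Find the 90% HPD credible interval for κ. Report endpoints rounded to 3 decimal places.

[0.000, 2.709]

The exponential density is strictly decreasing on [0, ∞), so the HPD interval is anchored at 0: [0, q] with P(κ ≤ q) = 0.90.
q = −ln(1 − 0.90) / 0.85 = 2.3026 / 0.85 = 2.709.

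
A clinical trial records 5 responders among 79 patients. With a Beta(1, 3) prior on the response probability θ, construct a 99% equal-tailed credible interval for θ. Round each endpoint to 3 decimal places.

[0.019, 0.163]

Posterior: Beta(1+5, 3+74) = Beta(6, 77).
Equal-tailed 99% interval: the 0.005 and 0.995 quantiles of Beta(6, 77).
Posterior mean ≈ 0.072, SD ≈ 0.028; a Normal approximation gives roughly [0.000, 0.145].
Exact: F⁻¹(0.005) = 0.019; F⁻¹(0.995) = 0.163.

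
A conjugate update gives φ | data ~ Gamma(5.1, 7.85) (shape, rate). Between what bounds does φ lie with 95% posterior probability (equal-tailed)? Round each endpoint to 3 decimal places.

[0.214, 1.323]

Posterior: Gamma(shape 5.1, rate 7.85).
Equal-tailed 95% interval: Gamma(5.1, 7.85) quantiles at 0.025 and 0.975.
Posterior mean ≈ 0.650, SD ≈ 0.288; a Normal approximation gives roughly [0.086, 1.214].
Exact: lower = 0.214; upper = 1.323.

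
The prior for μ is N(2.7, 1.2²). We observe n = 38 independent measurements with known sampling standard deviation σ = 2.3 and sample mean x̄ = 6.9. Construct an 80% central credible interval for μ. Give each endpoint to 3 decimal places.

[6.073, 6.986]

Posterior precision = 1/1.2² + 38/2.3² = 0.6944 + 7.1834 = 7.8778, so posterior SD = 0.3563.
Posterior mean = (2.7/1.2² + 38·6.9/2.3²) / 7.8778 = 6.5298.
Interval: 6.5298 ± 1.282 × 0.3563 → [6.073, 6.986].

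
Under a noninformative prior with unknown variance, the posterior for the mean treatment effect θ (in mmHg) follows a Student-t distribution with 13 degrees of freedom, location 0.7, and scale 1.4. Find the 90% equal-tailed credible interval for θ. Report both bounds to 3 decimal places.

[-1.779, 3.179]

The t_13 distribution is symmetric; the 90% interval is 0.7 ± t·1.4 with t_{0.95,13} = 1.771.
Half-width: 1.771 × 1.4 = 2.479.
0.7 − 2.479 = -1.779; 0.7 + 2.479 = 3.179.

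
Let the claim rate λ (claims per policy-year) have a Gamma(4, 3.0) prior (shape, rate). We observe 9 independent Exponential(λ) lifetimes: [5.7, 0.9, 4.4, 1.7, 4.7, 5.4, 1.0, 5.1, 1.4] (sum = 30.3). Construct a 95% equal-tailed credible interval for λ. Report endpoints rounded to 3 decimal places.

[0.208, 0.629]

Posterior: Gamma(4+9, 3.0+30.3) = Gamma(13, 33.3) (shape, rate).
Equal-tailed 95% interval: Gamma(13, 33.3) quantiles at 0.025 and 0.975.
Posterior mean ≈ 0.390, SD ≈ 0.108; a Normal approximation gives roughly [0.178, 0.603].
Exact: lower = 0.208; upper = 0.629.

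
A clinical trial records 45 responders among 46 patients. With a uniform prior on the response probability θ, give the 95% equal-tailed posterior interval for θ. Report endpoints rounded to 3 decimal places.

Posterior: Beta(1+45, 1+1) = Beta(46, 2).
Equal-tailed 95% interval: the 0.025 and 0.975 quantiles of Beta(46, 2).
Posterior mean ≈ 0.958, SD ≈ 0.029; a Normal approximation gives roughly [0.902, 1.014].
Exact: F⁻¹(0.025) = 0.887; F⁻¹(0.975) = 0.995.

[0.887, 0.995]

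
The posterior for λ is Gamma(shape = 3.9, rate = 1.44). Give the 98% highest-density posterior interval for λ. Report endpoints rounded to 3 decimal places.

[0.325, 6.290]

The posterior is unimodal and skewed, so the HPD interval has equal density at both endpoints and is the shortest 98% interval.
Solving f(0.325) = f(6.290) with F(6.290) − F(0.325) = 0.98 gives [0.325, 6.290].
For comparison, the equal-tailed interval is [0.542, 6.865]; the HPD is narrower and shifted toward the mode.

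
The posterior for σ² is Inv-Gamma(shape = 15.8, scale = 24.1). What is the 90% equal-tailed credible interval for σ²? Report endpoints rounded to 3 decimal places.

Inverse-Gamma(15.8, 24.1) quantiles: F⁻¹(0.05) and F⁻¹(0.95).
Equivalently, 1/σ² ~ Gamma(15.8, rate = 24.1); invert its 0.95 and 0.05 quantiles.
Posterior mean ≈ 1.628, SD ≈ 0.438; a Normal approximation gives roughly [0.907, 2.349].
Exact: lower = 1.054; upper = 2.440.

[1.054, 2.440]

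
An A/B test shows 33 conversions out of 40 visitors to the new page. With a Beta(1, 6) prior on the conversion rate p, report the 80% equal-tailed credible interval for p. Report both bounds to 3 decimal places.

Posterior: Beta(1+33, 6+7) = Beta(34, 13).
Equal-tailed 80% interval: the 0.1 and 0.9 quantiles of Beta(34, 13).
Posterior mean ≈ 0.723, SD ≈ 0.065; a Normal approximation gives roughly [0.641, 0.806].
Exact: F⁻¹(0.1) = 0.638; F⁻¹(0.9) = 0.804.

[0.638, 0.804]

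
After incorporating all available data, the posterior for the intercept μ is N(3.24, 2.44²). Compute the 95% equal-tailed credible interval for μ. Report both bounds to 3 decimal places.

The posterior is symmetric, so the 95% equal-tailed interval is μ = 3.24 ± z·2.44 with z = 1.960.
Half-width: 1.960 × 2.44 = 4.782.
3.24 − 4.782 = -1.542; 3.24 + 4.782 = 8.022.

[-1.542, 8.022]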